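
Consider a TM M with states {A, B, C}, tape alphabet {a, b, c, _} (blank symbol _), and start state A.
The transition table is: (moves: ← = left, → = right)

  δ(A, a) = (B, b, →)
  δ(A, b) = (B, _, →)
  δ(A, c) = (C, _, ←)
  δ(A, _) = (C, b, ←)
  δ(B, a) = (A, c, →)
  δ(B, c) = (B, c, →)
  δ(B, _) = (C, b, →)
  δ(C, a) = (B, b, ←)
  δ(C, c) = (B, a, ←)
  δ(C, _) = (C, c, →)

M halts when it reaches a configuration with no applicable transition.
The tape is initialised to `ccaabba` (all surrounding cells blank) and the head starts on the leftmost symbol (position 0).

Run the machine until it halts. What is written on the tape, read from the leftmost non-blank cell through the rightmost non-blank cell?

cccbc_ba

A | _[c]caabba   read c → write _, move ←, go to C
C | [_]_caabba   read _ → write c, move →, go to C
C | c[_]caabba   read _ → write c, move →, go to C
C | cc[c]aabba   read c → write a, move ←, go to B
B | c[c]aaabba   read c → write c, move →, go to B
B | cc[a]aabba   read a → write c, move →, go to A
A | ccc[a]abba   read a → write b, move →, go to B
B | cccb[a]bba   read a → write c, move →, go to A
A | cccbc[b]ba   read b → write _, move →, go to B
B | cccbc_[b]a
The non-blank tape span at halt is cccbc_ba.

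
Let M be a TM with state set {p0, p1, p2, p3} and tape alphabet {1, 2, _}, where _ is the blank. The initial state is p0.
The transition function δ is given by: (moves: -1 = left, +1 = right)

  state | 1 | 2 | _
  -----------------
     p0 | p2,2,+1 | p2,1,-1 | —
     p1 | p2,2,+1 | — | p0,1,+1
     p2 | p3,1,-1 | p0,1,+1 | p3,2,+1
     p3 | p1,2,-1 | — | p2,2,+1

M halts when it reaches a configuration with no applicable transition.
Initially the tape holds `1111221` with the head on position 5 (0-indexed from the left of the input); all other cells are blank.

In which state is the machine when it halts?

p3

p0 | 11112[2]1   read 2 → write 1, move -1, go to p2
p2 | 1111[2]11   read 2 → write 1, move +1, go to p0
p0 | 11111[1]1   read 1 → write 2, move +1, go to p2
p2 | 111112[1]   read 1 → write 1, move -1, go to p3
p3 | 11111[2]1
No transition is defined for (p3, 2); M halts in state p3.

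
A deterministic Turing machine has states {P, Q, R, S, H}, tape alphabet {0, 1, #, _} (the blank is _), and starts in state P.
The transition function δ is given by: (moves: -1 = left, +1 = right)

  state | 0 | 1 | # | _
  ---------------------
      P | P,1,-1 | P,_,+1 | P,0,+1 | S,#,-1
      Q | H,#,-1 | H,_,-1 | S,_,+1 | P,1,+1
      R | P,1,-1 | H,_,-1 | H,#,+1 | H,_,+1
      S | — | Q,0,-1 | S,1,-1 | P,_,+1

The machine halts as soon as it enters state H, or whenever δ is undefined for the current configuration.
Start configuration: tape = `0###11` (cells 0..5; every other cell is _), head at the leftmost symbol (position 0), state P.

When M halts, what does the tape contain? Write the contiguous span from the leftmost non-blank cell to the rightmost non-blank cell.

0_000__0#

P | __[0]###11__   read 0 → write 1, move -1, go to P
P | _[_]1###11__   read _ → write #, move -1, go to S
S | [_]#1###11__   read _ → write _, move +1, go to P
P | _[#]1###11__   read # → write 0, move +1, go to P
P | _0[1]###11__   read 1 → write _, move +1, go to P
P | _0_[#]##11__   read # → write 0, move +1, go to P
P | _0_0[#]#11__   read # → write 0, move +1, go to P
P | _0_00[#]11__   read # → write 0, move +1, go to P
P | _0_000[1]1__   read 1 → write _, move +1, go to P
P | _0_000_[1]__   read 1 → write _, move +1, go to P
P | _0_000__[_]_   read _ → write #, move -1, go to S
S | _0_000_[_]#_   read _ → write _, move +1, go to P
P | _0_000__[#]_   read # → write 0, move +1, go to P
P | _0_000__0[_]   read _ → write #, move -1, go to S
S | _0_000__[0]#
The non-blank tape span at halt is 0_000__0#.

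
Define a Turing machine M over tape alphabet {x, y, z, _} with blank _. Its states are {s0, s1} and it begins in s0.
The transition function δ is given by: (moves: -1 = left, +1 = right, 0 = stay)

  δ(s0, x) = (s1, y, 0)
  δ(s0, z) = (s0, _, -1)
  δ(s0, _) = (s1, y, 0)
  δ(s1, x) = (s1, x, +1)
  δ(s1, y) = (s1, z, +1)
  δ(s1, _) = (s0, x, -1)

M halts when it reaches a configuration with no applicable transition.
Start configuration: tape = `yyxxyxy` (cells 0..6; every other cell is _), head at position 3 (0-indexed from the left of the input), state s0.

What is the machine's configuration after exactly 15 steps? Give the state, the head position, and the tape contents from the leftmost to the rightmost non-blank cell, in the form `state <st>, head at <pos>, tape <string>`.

state s1, head at 3, tape yyz___xx

state=s0 head=3 tape=yyx[x]yxy_   (s0,x)→(s1,y,0)
state=s1 head=3 tape=yyx[y]yxy_   (s1,y)→(s1,z,+1)
state=s1 head=4 tape=yyxz[y]xy_   (s1,y)→(s1,z,+1)
state=s1 head=5 tape=yyxzz[x]y_   (s1,x)→(s1,x,+1)
state=s1 head=6 tape=yyxzzx[y]_   (s1,y)→(s1,z,+1)
state=s1 head=7 tape=yyxzzxz[_]   (s1,_)→(s0,x,-1)
state=s0 head=6 tape=yyxzzx[z]x   (s0,z)→(s0,_,-1)
state=s0 head=5 tape=yyxzz[x]_x   (s0,x)→(s1,y,0)
state=s1 head=5 tape=yyxzz[y]_x   (s1,y)→(s1,z,+1)
state=s1 head=6 tape=yyxzzz[_]x   (s1,_)→(s0,x,-1)
state=s0 head=5 tape=yyxzz[z]xx   (s0,z)→(s0,_,-1)
state=s0 head=4 tape=yyxz[z]_xx   (s0,z)→(s0,_,-1)
state=s0 head=3 tape=yyx[z]__xx   (s0,z)→(s0,_,-1)
state=s0 head=2 tape=yy[x]___xx   (s0,x)→(s1,y,0)
state=s1 head=2 tape=yy[y]___xx   (s1,y)→(s1,z,+1)
state=s1 head=3 tape=yyz[_]__xx
After 15 steps: state s1, head at 3, tape yyz___xx.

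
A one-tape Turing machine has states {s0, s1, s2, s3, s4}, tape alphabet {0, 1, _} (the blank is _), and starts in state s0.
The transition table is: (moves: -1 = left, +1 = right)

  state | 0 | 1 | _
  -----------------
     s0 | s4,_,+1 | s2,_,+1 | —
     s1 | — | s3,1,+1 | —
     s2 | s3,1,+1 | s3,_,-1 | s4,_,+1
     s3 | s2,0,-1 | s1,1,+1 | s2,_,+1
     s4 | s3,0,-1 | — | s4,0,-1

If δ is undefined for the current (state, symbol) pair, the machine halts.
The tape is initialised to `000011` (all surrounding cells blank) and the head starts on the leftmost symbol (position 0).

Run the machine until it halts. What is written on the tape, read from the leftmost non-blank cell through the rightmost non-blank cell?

111000

state=s0 head=0 tape=[0]00011___   (s0,0)→(s4,_,+1)
state=s4 head=1 tape=_[0]0011___   (s4,0)→(s3,0,-1)
state=s3 head=0 tape=[_]00011___   (s3,_)→(s2,_,+1)
state=s2 head=1 tape=_[0]0011___   (s2,0)→(s3,1,+1)
state=s3 head=2 tape=_1[0]011___   (s3,0)→(s2,0,-1)
state=s2 head=1 tape=_[1]0011___   (s2,1)→(s3,_,-1)
state=s3 head=0 tape=[_]_0011___   (s3,_)→(s2,_,+1)
state=s2 head=1 tape=_[_]0011___   (s2,_)→(s4,_,+1)
state=s4 head=2 tape=__[0]011___   (s4,0)→(s3,0,-1)
state=s3 head=1 tape=_[_]0011___   (s3,_)→(s2,_,+1)
state=s2 head=2 tape=__[0]011___   (s2,0)→(s3,1,+1)
state=s3 head=3 tape=__1[0]11___   (s3,0)→(s2,0,-1)
state=s2 head=2 tape=__[1]011___   (s2,1)→(s3,_,-1)
state=s3 head=1 tape=_[_]_011___   (s3,_)→(s2,_,+1)
state=s2 head=2 tape=__[_]011___   (s2,_)→(s4,_,+1)
state=s4 head=3 tape=___[0]11___   (s4,0)→(s3,0,-1)
state=s3 head=2 tape=__[_]011___   (s3,_)→(s2,_,+1)
state=s2 head=3 tape=___[0]11___   (s2,0)→(s3,1,+1)
state=s3 head=4 tape=___1[1]1___   (s3,1)→(s1,1,+1)
state=s1 head=5 tape=___11[1]___   (s1,1)→(s3,1,+1)
state=s3 head=6 tape=___111[_]__   (s3,_)→(s2,_,+1)
state=s2 head=7 tape=___111_[_]_   (s2,_)→(s4,_,+1)
state=s4 head=8 tape=___111__[_]   (s4,_)→(s4,0,-1)
state=s4 head=7 tape=___111_[_]0   (s4,_)→(s4,0,-1)
state=s4 head=6 tape=___111[_]00   (s4,_)→(s4,0,-1)
state=s4 head=5 tape=___11[1]000
The non-blank tape span at halt is 111000.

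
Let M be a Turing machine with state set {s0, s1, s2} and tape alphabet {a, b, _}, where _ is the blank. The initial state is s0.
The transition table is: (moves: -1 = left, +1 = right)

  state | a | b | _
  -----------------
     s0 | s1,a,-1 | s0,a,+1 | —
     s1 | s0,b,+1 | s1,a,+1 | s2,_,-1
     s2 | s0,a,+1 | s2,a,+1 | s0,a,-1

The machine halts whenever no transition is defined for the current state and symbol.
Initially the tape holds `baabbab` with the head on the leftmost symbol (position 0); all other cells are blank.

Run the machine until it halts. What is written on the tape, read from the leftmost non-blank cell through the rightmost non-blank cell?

aabaaba

state=s0 head=0 tape=[b]aabbab_   (s0,b)→(s0,a,+1)
state=s0 head=1 tape=a[a]abbab_   (s0,a)→(s1,a,-1)
state=s1 head=0 tape=[a]aabbab_   (s1,a)→(s0,b,+1)
state=s0 head=1 tape=b[a]abbab_   (s0,a)→(s1,a,-1)
state=s1 head=0 tape=[b]aabbab_   (s1,b)→(s1,a,+1)
state=s1 head=1 tape=a[a]abbab_   (s1,a)→(s0,b,+1)
state=s0 head=2 tape=ab[a]bbab_   (s0,a)→(s1,a,-1)
state=s1 head=1 tape=a[b]abbab_   (s1,b)→(s1,a,+1)
state=s1 head=2 tape=aa[a]bbab_   (s1,a)→(s0,b,+1)
state=s0 head=3 tape=aab[b]bab_   (s0,b)→(s0,a,+1)
state=s0 head=4 tape=aaba[b]ab_   (s0,b)→(s0,a,+1)
state=s0 head=5 tape=aabaa[a]b_   (s0,a)→(s1,a,-1)
state=s1 head=4 tape=aaba[a]ab_   (s1,a)→(s0,b,+1)
state=s0 head=5 tape=aabab[a]b_   (s0,a)→(s1,a,-1)
state=s1 head=4 tape=aaba[b]ab_   (s1,b)→(s1,a,+1)
state=s1 head=5 tape=aabaa[a]b_   (s1,a)→(s0,b,+1)
state=s0 head=6 tape=aabaab[b]_   (s0,b)→(s0,a,+1)
state=s0 head=7 tape=aabaaba[_]
The non-blank tape span at halt is aabaaba.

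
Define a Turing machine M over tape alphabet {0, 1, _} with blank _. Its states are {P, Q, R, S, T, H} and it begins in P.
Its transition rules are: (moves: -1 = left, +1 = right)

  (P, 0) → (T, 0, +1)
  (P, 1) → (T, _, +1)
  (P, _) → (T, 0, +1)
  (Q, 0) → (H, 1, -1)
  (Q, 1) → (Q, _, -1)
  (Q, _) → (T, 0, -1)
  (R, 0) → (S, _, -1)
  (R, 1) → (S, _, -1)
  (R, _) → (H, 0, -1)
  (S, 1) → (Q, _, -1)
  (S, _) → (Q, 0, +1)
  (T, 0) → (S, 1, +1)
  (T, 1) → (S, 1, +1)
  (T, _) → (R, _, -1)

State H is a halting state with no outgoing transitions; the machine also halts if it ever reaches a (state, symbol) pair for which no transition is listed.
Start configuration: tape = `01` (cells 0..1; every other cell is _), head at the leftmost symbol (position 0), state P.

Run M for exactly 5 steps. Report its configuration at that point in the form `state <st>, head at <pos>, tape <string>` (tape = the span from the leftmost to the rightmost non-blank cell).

P | [0]1__   read 0 → write 0, move +1, go to T
T | 0[1]__   read 1 → write 1, move +1, go to S
S | 01[_]_   read _ → write 0, move +1, go to Q
Q | 010[_]   read _ → write 0, move -1, go to T
T | 01[0]0   read 0 → write 1, move +1, go to S
S | 011[0]
After 5 steps: state S, head at 3, tape 0110.

state S, head at 3, tape 0110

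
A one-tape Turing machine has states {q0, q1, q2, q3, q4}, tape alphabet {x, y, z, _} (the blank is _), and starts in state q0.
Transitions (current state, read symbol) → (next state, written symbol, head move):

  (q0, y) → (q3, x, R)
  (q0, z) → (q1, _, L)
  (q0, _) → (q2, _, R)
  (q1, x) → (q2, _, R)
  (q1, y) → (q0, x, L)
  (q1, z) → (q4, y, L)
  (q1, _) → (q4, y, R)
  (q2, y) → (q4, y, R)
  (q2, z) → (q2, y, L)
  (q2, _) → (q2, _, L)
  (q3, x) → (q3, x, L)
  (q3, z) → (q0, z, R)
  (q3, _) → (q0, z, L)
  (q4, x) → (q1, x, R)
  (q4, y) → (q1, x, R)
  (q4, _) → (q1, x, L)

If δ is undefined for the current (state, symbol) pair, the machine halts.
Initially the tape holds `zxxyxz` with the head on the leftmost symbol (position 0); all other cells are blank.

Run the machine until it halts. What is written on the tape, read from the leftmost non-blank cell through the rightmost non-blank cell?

xxxxyxz

state=q0 head=0 tape=__[z]xxyxz   (q0,z)→(q1,_,L)
state=q1 head=-1 tape=_[_]_xxyxz   (q1,_)→(q4,y,R)
state=q4 head=0 tape=_y[_]xxyxz   (q4,_)→(q1,x,L)
state=q1 head=-1 tape=_[y]xxxyxz   (q1,y)→(q0,x,L)
state=q0 head=-2 tape=[_]xxxxyxz   (q0,_)→(q2,_,R)
state=q2 head=-1 tape=_[x]xxxyxz
The non-blank tape span at halt is xxxxyxz.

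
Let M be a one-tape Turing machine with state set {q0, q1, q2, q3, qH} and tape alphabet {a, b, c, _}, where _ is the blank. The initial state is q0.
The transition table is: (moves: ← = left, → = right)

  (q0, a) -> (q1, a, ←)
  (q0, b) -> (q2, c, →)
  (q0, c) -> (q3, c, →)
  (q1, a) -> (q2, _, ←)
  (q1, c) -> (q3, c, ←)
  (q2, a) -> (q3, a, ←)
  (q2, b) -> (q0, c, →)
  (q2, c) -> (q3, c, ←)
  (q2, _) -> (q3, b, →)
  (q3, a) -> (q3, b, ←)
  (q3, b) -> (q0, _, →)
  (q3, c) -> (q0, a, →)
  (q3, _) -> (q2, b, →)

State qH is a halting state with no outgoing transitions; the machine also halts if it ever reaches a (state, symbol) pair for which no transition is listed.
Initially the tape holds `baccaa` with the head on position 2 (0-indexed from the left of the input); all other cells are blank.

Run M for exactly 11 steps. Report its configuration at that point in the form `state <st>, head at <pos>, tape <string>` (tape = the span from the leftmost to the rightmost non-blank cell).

q0 | ba[c]caa   read c → write c, move →, go to q3
q3 | bac[c]aa   read c → write a, move →, go to q0
q0 | baca[a]a   read a → write a, move ←, go to q1
q1 | bac[a]aa   read a → write _, move ←, go to q2
q2 | ba[c]_aa   read c → write c, move ←, go to q3
q3 | b[a]c_aa   read a → write b, move ←, go to q3
q3 | [b]bc_aa   read b → write _, move →, go to q0
q0 | _[b]c_aa   read b → write c, move →, go to q2
q2 | _c[c]_aa   read c → write c, move ←, go to q3
q3 | _[c]c_aa   read c → write a, move →, go to q0
q0 | _a[c]_aa   read c → write c, move →, go to q3
q3 | _ac[_]aa
After 11 steps: state q3, head at 3, tape ac_aa.

state q3, head at 3, tape ac_aa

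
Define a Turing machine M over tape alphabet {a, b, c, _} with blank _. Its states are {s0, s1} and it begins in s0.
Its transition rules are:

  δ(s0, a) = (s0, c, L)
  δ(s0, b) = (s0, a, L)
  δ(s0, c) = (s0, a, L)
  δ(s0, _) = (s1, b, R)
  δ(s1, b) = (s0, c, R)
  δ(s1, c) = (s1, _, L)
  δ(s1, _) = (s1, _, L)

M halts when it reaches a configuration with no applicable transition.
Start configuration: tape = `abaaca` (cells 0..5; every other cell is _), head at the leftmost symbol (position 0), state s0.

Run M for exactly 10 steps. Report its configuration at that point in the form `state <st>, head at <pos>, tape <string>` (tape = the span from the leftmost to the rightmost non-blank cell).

state=s0 head=0 tape=__[a]baaca   (s0,a)→(s0,c,L)
state=s0 head=-1 tape=_[_]cbaaca   (s0,_)→(s1,b,R)
state=s1 head=0 tape=_b[c]baaca   (s1,c)→(s1,_,L)
state=s1 head=-1 tape=_[b]_baaca   (s1,b)→(s0,c,R)
state=s0 head=0 tape=_c[_]baaca   (s0,_)→(s1,b,R)
state=s1 head=1 tape=_cb[b]aaca   (s1,b)→(s0,c,R)
state=s0 head=2 tape=_cbc[a]aca   (s0,a)→(s0,c,L)
state=s0 head=1 tape=_cb[c]caca   (s0,c)→(s0,a,L)
state=s0 head=0 tape=_c[b]acaca   (s0,b)→(s0,a,L)
state=s0 head=-1 tape=_[c]aacaca   (s0,c)→(s0,a,L)
state=s0 head=-2 tape=[_]aaacaca
After 10 steps: state s0, head at -2, tape aaacaca.

state s0, head at -2, tape aaacaca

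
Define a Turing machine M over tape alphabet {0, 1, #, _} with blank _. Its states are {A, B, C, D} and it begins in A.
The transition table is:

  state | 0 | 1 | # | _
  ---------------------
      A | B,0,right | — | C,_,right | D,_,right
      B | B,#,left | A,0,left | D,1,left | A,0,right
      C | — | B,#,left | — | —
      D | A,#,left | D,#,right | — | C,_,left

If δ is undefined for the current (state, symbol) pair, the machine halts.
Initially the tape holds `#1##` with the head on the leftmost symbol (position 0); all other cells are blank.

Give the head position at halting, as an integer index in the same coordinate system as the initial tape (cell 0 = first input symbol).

2

A | [#]1##   read # → write _, move right, go to C
C | _[1]##   read 1 → write #, move left, go to B
B | [_]###   read _ → write 0, move right, go to A
A | 0[#]##   read # → write _, move right, go to C
C | 0_[#]#
At halt the head is at cell 2.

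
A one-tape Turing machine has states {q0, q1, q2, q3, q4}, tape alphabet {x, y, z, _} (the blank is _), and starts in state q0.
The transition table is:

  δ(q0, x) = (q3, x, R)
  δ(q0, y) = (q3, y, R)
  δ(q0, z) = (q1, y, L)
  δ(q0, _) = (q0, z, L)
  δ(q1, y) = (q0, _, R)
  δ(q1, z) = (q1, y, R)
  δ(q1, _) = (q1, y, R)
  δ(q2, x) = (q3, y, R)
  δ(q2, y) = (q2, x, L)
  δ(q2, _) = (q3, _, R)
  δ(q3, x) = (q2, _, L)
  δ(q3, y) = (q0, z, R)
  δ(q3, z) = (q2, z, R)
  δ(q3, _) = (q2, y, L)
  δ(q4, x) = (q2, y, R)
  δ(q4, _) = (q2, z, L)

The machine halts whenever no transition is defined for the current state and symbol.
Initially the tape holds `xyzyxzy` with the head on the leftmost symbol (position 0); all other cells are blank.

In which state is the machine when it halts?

q2

state=q0 head=0 tape=[x]yzyxzy__   (q0,x)→(q3,x,R)
state=q3 head=1 tape=x[y]zyxzy__   (q3,y)→(q0,z,R)
state=q0 head=2 tape=xz[z]yxzy__   (q0,z)→(q1,y,L)
state=q1 head=1 tape=x[z]yyxzy__   (q1,z)→(q1,y,R)
state=q1 head=2 tape=xy[y]yxzy__   (q1,y)→(q0,_,R)
state=q0 head=3 tape=xy_[y]xzy__   (q0,y)→(q3,y,R)
state=q3 head=4 tape=xy_y[x]zy__   (q3,x)→(q2,_,L)
state=q2 head=3 tape=xy_[y]_zy__   (q2,y)→(q2,x,L)
state=q2 head=2 tape=xy[_]x_zy__   (q2,_)→(q3,_,R)
state=q3 head=3 tape=xy_[x]_zy__   (q3,x)→(q2,_,L)
state=q2 head=2 tape=xy[_]__zy__   (q2,_)→(q3,_,R)
state=q3 head=3 tape=xy_[_]_zy__   (q3,_)→(q2,y,L)
state=q2 head=2 tape=xy[_]y_zy__   (q2,_)→(q3,_,R)
state=q3 head=3 tape=xy_[y]_zy__   (q3,y)→(q0,z,R)
state=q0 head=4 tape=xy_z[_]zy__   (q0,_)→(q0,z,L)
state=q0 head=3 tape=xy_[z]zzy__   (q0,z)→(q1,y,L)
state=q1 head=2 tape=xy[_]yzzy__   (q1,_)→(q1,y,R)
state=q1 head=3 tape=xyy[y]zzy__   (q1,y)→(q0,_,R)
state=q0 head=4 tape=xyy_[z]zy__   (q0,z)→(q1,y,L)
state=q1 head=3 tape=xyy[_]yzy__   (q1,_)→(q1,y,R)
state=q1 head=4 tape=xyyy[y]zy__   (q1,y)→(q0,_,R)
state=q0 head=5 tape=xyyy_[z]y__   (q0,z)→(q1,y,L)
state=q1 head=4 tape=xyyy[_]yy__   (q1,_)→(q1,y,R)
state=q1 head=5 tape=xyyyy[y]y__   (q1,y)→(q0,_,R)
state=q0 head=6 tape=xyyyy_[y]__   (q0,y)→(q3,y,R)
state=q3 head=7 tape=xyyyy_y[_]_   (q3,_)→(q2,y,L)
state=q2 head=6 tape=xyyyy_[y]y_   (q2,y)→(q2,x,L)
state=q2 head=5 tape=xyyyy[_]xy_   (q2,_)→(q3,_,R)
state=q3 head=6 tape=xyyyy_[x]y_   (q3,x)→(q2,_,L)
state=q2 head=5 tape=xyyyy[_]_y_   (q2,_)→(q3,_,R)
state=q3 head=6 tape=xyyyy_[_]y_   (q3,_)→(q2,y,L)
state=q2 head=5 tape=xyyyy[_]yy_   (q2,_)→(q3,_,R)
state=q3 head=6 tape=xyyyy_[y]y_   (q3,y)→(q0,z,R)
state=q0 head=7 tape=xyyyy_z[y]_   (q0,y)→(q3,y,R)
state=q3 head=8 tape=xyyyy_zy[_]   (q3,_)→(q2,y,L)
state=q2 head=7 tape=xyyyy_z[y]y   (q2,y)→(q2,x,L)
state=q2 head=6 tape=xyyyy_[z]xy
No transition is defined for (q2, z); M halts in state q2.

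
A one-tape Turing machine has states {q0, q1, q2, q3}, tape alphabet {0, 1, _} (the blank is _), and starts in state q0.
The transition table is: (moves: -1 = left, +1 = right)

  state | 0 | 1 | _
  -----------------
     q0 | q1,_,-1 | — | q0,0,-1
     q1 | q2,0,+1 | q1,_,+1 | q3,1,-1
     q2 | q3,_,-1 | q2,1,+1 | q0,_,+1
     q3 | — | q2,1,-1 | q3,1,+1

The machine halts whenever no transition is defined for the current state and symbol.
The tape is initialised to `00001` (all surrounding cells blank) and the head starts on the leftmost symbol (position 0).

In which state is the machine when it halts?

q0 | __[0]0001   read 0 → write _, move -1, go to q1
q1 | _[_]_0001   read _ → write 1, move -1, go to q3
q3 | [_]1_0001   read _ → write 1, move +1, go to q3
q3 | 1[1]_0001   read 1 → write 1, move -1, go to q2
q2 | [1]1_0001   read 1 → write 1, move +1, go to q2
q2 | 1[1]_0001   read 1 → write 1, move +1, go to q2
q2 | 11[_]0001   read _ → write _, move +1, go to q0
q0 | 11_[0]001   read 0 → write _, move -1, go to q1
q1 | 11[_]_001   read _ → write 1, move -1, go to q3
q3 | 1[1]1_001   read 1 → write 1, move -1, go to q2
q2 | [1]11_001   read 1 → write 1, move +1, go to q2
q2 | 1[1]1_001   read 1 → write 1, move +1, go to q2
q2 | 11[1]_001   read 1 → write 1, move +1, go to q2
q2 | 111[_]001   read _ → write _, move +1, go to q0
q0 | 111_[0]01   read 0 → write _, move -1, go to q1
q1 | 111[_]_01   read _ → write 1, move -1, go to q3
q3 | 11[1]1_01   read 1 → write 1, move -1, go to q2
q2 | 1[1]11_01   read 1 → write 1, move +1, go to q2
q2 | 11[1]1_01   read 1 → write 1, move +1, go to q2
q2 | 111[1]_01   read 1 → write 1, move +1, go to q2
q2 | 1111[_]01   read _ → write _, move +1, go to q0
q0 | 1111_[0]1   read 0 → write _, move -1, go to q1
q1 | 1111[_]_1   read _ → write 1, move -1, go to q3
q3 | 111[1]1_1   read 1 → write 1, move -1, go to q2
q2 | 11[1]11_1   read 1 → write 1, move +1, go to q2
q2 | 111[1]1_1   read 1 → write 1, move +1, go to q2
q2 | 1111[1]_1   read 1 → write 1, move +1, go to q2
q2 | 11111[_]1   read _ → write _, move +1, go to q0
q0 | 11111_[1]
No transition is defined for (q0, 1); M halts in state q0.

q0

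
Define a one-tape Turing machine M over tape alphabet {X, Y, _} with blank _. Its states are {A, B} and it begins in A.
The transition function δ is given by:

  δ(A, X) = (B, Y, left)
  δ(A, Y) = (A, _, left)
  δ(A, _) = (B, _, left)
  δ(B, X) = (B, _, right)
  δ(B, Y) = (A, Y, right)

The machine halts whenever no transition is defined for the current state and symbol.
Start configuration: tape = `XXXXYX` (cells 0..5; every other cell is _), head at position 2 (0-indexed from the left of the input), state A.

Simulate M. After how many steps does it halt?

9

A | XX[X]XYX   read X → write Y, move left, go to B
B | X[X]YXYX   read X → write _, move right, go to B
B | X_[Y]XYX   read Y → write Y, move right, go to A
A | X_Y[X]YX   read X → write Y, move left, go to B
B | X_[Y]YYX   read Y → write Y, move right, go to A
A | X_Y[Y]YX   read Y → write _, move left, go to A
A | X_[Y]_YX   read Y → write _, move left, go to A
A | X[_]__YX   read _ → write _, move left, go to B
B | [X]___YX   read X → write _, move right, go to B
B | _[_]__YX
M halts after 9 transitions.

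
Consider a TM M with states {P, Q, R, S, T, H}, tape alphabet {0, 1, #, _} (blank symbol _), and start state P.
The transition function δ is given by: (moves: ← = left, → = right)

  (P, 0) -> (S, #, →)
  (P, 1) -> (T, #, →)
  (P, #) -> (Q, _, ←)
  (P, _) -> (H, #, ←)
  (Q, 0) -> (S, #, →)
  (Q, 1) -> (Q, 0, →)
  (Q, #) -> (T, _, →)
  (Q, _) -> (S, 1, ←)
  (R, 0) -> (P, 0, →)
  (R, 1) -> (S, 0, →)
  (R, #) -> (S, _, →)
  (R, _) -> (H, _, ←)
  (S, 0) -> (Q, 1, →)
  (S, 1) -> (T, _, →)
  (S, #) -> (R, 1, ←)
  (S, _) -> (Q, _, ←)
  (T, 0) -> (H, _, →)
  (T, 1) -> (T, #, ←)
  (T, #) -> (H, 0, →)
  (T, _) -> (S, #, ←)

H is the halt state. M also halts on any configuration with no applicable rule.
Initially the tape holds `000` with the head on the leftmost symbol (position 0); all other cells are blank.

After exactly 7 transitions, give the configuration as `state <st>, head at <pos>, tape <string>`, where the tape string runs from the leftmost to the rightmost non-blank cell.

state Q, head at 1, tape #1_#

state=P head=0 tape=[0]00_   (P,0)→(S,#,→)
state=S head=1 tape=#[0]0_   (S,0)→(Q,1,→)
state=Q head=2 tape=#1[0]_   (Q,0)→(S,#,→)
state=S head=3 tape=#1#[_]   (S,_)→(Q,_,←)
state=Q head=2 tape=#1[#]_   (Q,#)→(T,_,→)
state=T head=3 tape=#1_[_]   (T,_)→(S,#,←)
state=S head=2 tape=#1[_]#   (S,_)→(Q,_,←)
state=Q head=1 tape=#[1]_#
After 7 steps: state Q, head at 1, tape #1_#.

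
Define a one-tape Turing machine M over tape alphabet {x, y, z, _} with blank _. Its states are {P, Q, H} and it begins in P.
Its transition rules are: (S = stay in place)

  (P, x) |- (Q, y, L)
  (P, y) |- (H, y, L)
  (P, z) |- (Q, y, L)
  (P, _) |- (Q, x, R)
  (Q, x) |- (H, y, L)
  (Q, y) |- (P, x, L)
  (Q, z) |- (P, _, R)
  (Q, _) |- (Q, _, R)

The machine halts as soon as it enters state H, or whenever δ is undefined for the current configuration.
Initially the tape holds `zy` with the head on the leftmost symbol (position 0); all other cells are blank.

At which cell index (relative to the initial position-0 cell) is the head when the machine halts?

-1

P | _[z]y   read z → write y, move L, go to Q
Q | [_]yy   read _ → write _, move R, go to Q
Q | _[y]y   read y → write x, move L, go to P
P | [_]xy   read _ → write x, move R, go to Q
Q | x[x]y   read x → write y, move L, go to H
H | [x]yy
At halt the head is at cell -1.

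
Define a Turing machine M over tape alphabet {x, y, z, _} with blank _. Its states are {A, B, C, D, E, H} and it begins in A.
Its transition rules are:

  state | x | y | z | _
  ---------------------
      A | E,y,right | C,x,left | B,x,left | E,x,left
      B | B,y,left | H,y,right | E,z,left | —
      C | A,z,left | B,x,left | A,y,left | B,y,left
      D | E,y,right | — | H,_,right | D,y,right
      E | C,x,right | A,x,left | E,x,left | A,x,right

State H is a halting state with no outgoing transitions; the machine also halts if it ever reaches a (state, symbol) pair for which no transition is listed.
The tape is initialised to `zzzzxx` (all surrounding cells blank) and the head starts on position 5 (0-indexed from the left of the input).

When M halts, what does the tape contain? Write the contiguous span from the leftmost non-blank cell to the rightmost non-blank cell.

A | __zzzzx[x]__   read x → write y, move right, go to E
E | __zzzzxy[_]_   read _ → write x, move right, go to A
A | __zzzzxyx[_]   read _ → write x, move left, go to E
E | __zzzzxy[x]x   read x → write x, move right, go to C
C | __zzzzxyx[x]   read x → write z, move left, go to A
A | __zzzzxy[x]z   read x → write y, move right, go to E
E | __zzzzxyy[z]   read z → write x, move left, go to E
E | __zzzzxy[y]x   read y → write x, move left, go to A
A | __zzzzx[y]xx   read y → write x, move left, go to C
C | __zzzz[x]xxx   read x → write z, move left, go to A
A | __zzz[z]zxxx   read z → write x, move left, go to B
B | __zz[z]xzxxx   read z → write z, move left, go to E
E | __z[z]zxzxxx   read z → write x, move left, go to E
E | __[z]xzxzxxx   read z → write x, move left, go to E
E | _[_]xxzxzxxx   read _ → write x, move right, go to A
A | _x[x]xzxzxxx   read x → write y, move right, go to E
E | _xy[x]zxzxxx   read x → write x, move right, go to C
C | _xyx[z]xzxxx   read z → write y, move left, go to A
A | _xy[x]yxzxxx   read x → write y, move right, go to E
E | _xyy[y]xzxxx   read y → write x, move left, go to A
A | _xy[y]xxzxxx   read y → write x, move left, go to C
C | _x[y]xxxzxxx   read y → write x, move left, go to B
B | _[x]xxxxzxxx   read x → write y, move left, go to B
B | [_]yxxxxzxxx
The non-blank tape span at halt is yxxxxzxxx.

yxxxxzxxx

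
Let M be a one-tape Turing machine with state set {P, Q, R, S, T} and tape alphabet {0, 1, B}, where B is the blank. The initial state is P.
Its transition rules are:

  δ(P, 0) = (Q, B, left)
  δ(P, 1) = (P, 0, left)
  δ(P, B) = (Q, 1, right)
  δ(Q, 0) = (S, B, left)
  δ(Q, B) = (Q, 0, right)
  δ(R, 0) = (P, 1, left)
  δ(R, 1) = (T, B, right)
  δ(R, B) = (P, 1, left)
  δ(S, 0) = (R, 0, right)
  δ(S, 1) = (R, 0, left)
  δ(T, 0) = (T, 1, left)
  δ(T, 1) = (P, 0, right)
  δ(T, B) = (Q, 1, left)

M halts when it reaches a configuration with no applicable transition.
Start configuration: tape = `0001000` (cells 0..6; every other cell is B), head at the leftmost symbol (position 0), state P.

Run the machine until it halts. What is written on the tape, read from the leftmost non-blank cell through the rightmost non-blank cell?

101000

state=P head=0 tape=BB[0]001000   (P,0)→(Q,B,left)
state=Q head=-1 tape=B[B]B001000   (Q,B)→(Q,0,right)
state=Q head=0 tape=B0[B]001000   (Q,B)→(Q,0,right)
state=Q head=1 tape=B00[0]01000   (Q,0)→(S,B,left)
state=S head=0 tape=B0[0]B01000   (S,0)→(R,0,right)
state=R head=1 tape=B00[B]01000   (R,B)→(P,1,left)
state=P head=0 tape=B0[0]101000   (P,0)→(Q,B,left)
state=Q head=-1 tape=B[0]B101000   (Q,0)→(S,B,left)
state=S head=-2 tape=[B]BB101000
The non-blank tape span at halt is 101000.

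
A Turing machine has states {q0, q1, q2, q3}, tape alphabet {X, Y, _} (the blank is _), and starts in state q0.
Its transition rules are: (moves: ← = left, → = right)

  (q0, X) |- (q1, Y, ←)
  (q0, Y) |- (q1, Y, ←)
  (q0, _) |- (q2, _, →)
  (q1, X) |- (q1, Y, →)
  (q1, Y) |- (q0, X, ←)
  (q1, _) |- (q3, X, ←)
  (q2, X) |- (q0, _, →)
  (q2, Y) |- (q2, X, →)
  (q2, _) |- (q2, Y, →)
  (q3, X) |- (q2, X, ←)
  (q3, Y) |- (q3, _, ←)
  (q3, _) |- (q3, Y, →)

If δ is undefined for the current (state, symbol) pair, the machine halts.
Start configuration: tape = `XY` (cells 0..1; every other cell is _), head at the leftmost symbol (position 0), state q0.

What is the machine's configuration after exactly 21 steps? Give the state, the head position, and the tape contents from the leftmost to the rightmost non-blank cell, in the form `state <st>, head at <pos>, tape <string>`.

state=q0 head=0 tape=____[X]Y   (q0,X)→(q1,Y,←)
state=q1 head=-1 tape=___[_]YY   (q1,_)→(q3,X,←)
state=q3 head=-2 tape=__[_]XYY   (q3,_)→(q3,Y,→)
state=q3 head=-1 tape=__Y[X]YY   (q3,X)→(q2,X,←)
state=q2 head=-2 tape=__[Y]XYY   (q2,Y)→(q2,X,→)
state=q2 head=-1 tape=__X[X]YY   (q2,X)→(q0,_,→)
state=q0 head=0 tape=__X_[Y]Y   (q0,Y)→(q1,Y,←)
state=q1 head=-1 tape=__X[_]YY   (q1,_)→(q3,X,←)
state=q3 head=-2 tape=__[X]XYY   (q3,X)→(q2,X,←)
state=q2 head=-3 tape=_[_]XXYY   (q2,_)→(q2,Y,→)
state=q2 head=-2 tape=_Y[X]XYY   (q2,X)→(q0,_,→)
state=q0 head=-1 tape=_Y_[X]YY   (q0,X)→(q1,Y,←)
state=q1 head=-2 tape=_Y[_]YYY   (q1,_)→(q3,X,←)
state=q3 head=-3 tape=_[Y]XYYY   (q3,Y)→(q3,_,←)
state=q3 head=-4 tape=[_]_XYYY   (q3,_)→(q3,Y,→)
state=q3 head=-3 tape=Y[_]XYYY   (q3,_)→(q3,Y,→)
state=q3 head=-2 tape=YY[X]YYY   (q3,X)→(q2,X,←)
state=q2 head=-3 tape=Y[Y]XYYY   (q2,Y)→(q2,X,→)
state=q2 head=-2 tape=YX[X]YYY   (q2,X)→(q0,_,→)
state=q0 head=-1 tape=YX_[Y]YY   (q0,Y)→(q1,Y,←)
state=q1 head=-2 tape=YX[_]YYY   (q1,_)→(q3,X,←)
state=q3 head=-3 tape=Y[X]XYYY
After 21 steps: state q3, head at -3, tape YXXYYY.

state q3, head at -3, tape YXXYYY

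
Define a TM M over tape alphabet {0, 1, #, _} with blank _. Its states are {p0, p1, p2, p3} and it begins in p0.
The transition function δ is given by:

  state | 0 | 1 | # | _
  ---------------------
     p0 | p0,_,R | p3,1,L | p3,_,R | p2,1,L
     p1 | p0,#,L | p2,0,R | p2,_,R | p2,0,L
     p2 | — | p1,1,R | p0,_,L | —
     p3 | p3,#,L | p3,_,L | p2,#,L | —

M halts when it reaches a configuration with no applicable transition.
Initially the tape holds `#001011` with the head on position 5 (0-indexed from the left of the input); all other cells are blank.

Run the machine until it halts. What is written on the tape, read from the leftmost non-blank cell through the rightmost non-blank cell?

p0 | _#0010[1]1   read 1 → write 1, move L, go to p3
p3 | _#001[0]11   read 0 → write #, move L, go to p3
p3 | _#00[1]#11   read 1 → write _, move L, go to p3
p3 | _#0[0]_#11   read 0 → write #, move L, go to p3
p3 | _#[0]#_#11   read 0 → write #, move L, go to p3
p3 | _[#]##_#11   read # → write #, move L, go to p2
p2 | [_]###_#11
The non-blank tape span at halt is ###_#11.

###_#11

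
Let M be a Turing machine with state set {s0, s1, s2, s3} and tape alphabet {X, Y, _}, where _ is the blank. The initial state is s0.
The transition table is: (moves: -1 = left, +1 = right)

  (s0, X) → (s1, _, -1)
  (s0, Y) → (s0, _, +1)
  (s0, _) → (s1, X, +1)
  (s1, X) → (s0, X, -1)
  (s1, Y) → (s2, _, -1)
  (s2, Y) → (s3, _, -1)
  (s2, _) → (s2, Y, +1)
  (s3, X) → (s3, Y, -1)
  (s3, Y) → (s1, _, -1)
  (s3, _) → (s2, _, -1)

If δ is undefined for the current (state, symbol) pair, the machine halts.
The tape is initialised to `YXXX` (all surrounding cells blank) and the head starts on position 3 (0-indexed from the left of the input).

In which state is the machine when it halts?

s2

s0 | _YXX[X]   read X → write _, move -1, go to s1
s1 | _YX[X]_   read X → write X, move -1, go to s0
s0 | _Y[X]X_   read X → write _, move -1, go to s1
s1 | _[Y]_X_   read Y → write _, move -1, go to s2
s2 | [_]__X_   read _ → write Y, move +1, go to s2
s2 | Y[_]_X_   read _ → write Y, move +1, go to s2
s2 | YY[_]X_   read _ → write Y, move +1, go to s2
s2 | YYY[X]_
No transition is defined for (s2, X); M halts in state s2.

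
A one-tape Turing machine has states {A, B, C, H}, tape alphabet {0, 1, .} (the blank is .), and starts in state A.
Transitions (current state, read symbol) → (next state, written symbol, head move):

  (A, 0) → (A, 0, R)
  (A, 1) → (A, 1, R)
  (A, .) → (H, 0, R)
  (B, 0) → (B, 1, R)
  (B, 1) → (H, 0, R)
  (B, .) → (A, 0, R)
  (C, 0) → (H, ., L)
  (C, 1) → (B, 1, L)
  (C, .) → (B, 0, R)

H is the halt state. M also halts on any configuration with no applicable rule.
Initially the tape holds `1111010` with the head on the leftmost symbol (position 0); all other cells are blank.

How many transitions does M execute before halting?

A | [1]111010..   read 1 → write 1, move R, go to A
A | 1[1]11010..   read 1 → write 1, move R, go to A
A | 11[1]1010..   read 1 → write 1, move R, go to A
A | 111[1]010..   read 1 → write 1, move R, go to A
A | 1111[0]10..   read 0 → write 0, move R, go to A
A | 11110[1]0..   read 1 → write 1, move R, go to A
A | 111101[0]..   read 0 → write 0, move R, go to A
A | 1111010[.].   read . → write 0, move R, go to H
H | 11110100[.]
M halts after 8 transitions.

8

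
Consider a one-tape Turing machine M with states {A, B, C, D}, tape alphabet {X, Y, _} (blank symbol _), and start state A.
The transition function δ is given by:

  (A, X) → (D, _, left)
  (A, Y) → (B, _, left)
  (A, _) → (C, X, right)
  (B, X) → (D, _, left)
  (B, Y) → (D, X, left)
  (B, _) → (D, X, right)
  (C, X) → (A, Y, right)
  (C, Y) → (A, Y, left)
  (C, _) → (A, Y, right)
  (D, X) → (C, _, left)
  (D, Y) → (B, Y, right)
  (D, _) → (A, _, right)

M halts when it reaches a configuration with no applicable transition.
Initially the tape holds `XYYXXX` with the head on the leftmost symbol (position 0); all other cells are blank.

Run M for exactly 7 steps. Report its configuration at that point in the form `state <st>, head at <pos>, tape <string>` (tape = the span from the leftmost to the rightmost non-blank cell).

state C, head at 1, tape XYYXXX

state=A head=0 tape=_[X]YYXXX   (A,X)→(D,_,left)
state=D head=-1 tape=[_]_YYXXX   (D,_)→(A,_,right)
state=A head=0 tape=_[_]YYXXX   (A,_)→(C,X,right)
state=C head=1 tape=_X[Y]YXXX   (C,Y)→(A,Y,left)
state=A head=0 tape=_[X]YYXXX   (A,X)→(D,_,left)
state=D head=-1 tape=[_]_YYXXX   (D,_)→(A,_,right)
state=A head=0 tape=_[_]YYXXX   (A,_)→(C,X,right)
state=C head=1 tape=_X[Y]YXXX
After 7 steps: state C, head at 1, tape XYYXXX.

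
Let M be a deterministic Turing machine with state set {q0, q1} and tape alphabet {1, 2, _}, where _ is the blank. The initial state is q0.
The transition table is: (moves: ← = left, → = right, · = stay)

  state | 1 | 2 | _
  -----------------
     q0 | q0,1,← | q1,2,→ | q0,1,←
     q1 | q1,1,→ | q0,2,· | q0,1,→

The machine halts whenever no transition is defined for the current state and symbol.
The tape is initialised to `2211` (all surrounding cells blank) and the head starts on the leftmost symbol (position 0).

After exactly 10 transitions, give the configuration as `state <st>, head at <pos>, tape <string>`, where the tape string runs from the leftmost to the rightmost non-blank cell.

state q0, head at 1, tape 221111

q0 | [2]211__   read 2 → write 2, move →, go to q1
q1 | 2[2]11__   read 2 → write 2, move ·, go to q0
q0 | 2[2]11__   read 2 → write 2, move →, go to q1
q1 | 22[1]1__   read 1 → write 1, move →, go to q1
q1 | 221[1]__   read 1 → write 1, move →, go to q1
q1 | 2211[_]_   read _ → write 1, move →, go to q0
q0 | 22111[_]   read _ → write 1, move ←, go to q0
q0 | 2211[1]1   read 1 → write 1, move ←, go to q0
q0 | 221[1]11   read 1 → write 1, move ←, go to q0
q0 | 22[1]111   read 1 → write 1, move ←, go to q0
q0 | 2[2]1111
After 10 steps: state q0, head at 1, tape 221111.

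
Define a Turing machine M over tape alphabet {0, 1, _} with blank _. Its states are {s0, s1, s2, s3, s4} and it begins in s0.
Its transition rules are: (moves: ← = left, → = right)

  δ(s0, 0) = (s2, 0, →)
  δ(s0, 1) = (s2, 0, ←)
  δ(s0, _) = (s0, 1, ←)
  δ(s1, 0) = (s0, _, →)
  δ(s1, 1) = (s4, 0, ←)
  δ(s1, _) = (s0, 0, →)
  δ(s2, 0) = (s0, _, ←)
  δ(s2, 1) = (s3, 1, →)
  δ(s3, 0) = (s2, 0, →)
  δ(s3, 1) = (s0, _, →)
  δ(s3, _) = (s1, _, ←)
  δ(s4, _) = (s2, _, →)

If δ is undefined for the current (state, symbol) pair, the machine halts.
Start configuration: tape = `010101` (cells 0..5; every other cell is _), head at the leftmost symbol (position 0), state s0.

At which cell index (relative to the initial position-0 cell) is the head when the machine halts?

4

s0 | [0]10101_   read 0 → write 0, move →, go to s2
s2 | 0[1]0101_   read 1 → write 1, move →, go to s3
s3 | 01[0]101_   read 0 → write 0, move →, go to s2
s2 | 010[1]01_   read 1 → write 1, move →, go to s3
s3 | 0101[0]1_   read 0 → write 0, move →, go to s2
s2 | 01010[1]_   read 1 → write 1, move →, go to s3
s3 | 010101[_]   read _ → write _, move ←, go to s1
s1 | 01010[1]_   read 1 → write 0, move ←, go to s4
s4 | 0101[0]0_
At halt the head is at cell 4.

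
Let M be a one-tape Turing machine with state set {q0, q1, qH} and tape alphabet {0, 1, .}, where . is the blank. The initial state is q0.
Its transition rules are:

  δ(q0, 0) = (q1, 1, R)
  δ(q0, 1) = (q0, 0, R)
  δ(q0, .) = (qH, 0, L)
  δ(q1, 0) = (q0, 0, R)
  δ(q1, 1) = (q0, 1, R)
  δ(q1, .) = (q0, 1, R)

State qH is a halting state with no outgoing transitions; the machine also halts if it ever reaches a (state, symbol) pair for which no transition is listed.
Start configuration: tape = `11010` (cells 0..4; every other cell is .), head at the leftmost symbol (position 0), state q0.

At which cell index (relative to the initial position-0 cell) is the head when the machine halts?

5

state=q0 head=0 tape=[1]1010..   (q0,1)→(q0,0,R)
state=q0 head=1 tape=0[1]010..   (q0,1)→(q0,0,R)
state=q0 head=2 tape=00[0]10..   (q0,0)→(q1,1,R)
state=q1 head=3 tape=001[1]0..   (q1,1)→(q0,1,R)
state=q0 head=4 tape=0011[0]..   (q0,0)→(q1,1,R)
state=q1 head=5 tape=00111[.].   (q1,.)→(q0,1,R)
state=q0 head=6 tape=001111[.]   (q0,.)→(qH,0,L)
state=qH head=5 tape=00111[1]0
At halt the head is at cell 5.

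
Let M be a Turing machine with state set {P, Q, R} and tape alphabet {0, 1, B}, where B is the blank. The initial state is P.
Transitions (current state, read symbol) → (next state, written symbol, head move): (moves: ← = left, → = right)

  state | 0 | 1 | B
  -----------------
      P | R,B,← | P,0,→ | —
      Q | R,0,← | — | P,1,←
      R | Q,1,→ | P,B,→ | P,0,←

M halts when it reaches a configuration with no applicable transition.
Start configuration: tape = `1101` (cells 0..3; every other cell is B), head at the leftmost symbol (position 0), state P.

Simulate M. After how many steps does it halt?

8

state=P head=0 tape=[1]101B   (P,1)→(P,0,→)
state=P head=1 tape=0[1]01B   (P,1)→(P,0,→)
state=P head=2 tape=00[0]1B   (P,0)→(R,B,←)
state=R head=1 tape=0[0]B1B   (R,0)→(Q,1,→)
state=Q head=2 tape=01[B]1B   (Q,B)→(P,1,←)
state=P head=1 tape=0[1]11B   (P,1)→(P,0,→)
state=P head=2 tape=00[1]1B   (P,1)→(P,0,→)
state=P head=3 tape=000[1]B   (P,1)→(P,0,→)
state=P head=4 tape=0000[B]
M halts after 8 transitions.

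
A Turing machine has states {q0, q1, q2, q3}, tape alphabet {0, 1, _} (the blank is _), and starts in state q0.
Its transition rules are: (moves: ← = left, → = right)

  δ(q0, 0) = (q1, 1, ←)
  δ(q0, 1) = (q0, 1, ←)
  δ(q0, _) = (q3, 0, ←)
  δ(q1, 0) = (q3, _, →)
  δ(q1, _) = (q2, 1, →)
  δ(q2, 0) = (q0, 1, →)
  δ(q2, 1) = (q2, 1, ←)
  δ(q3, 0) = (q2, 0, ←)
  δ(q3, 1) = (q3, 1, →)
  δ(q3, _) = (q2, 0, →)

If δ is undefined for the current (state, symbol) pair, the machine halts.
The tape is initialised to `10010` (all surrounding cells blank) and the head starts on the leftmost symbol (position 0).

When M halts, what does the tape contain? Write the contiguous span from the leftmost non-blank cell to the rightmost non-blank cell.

q0 | ____[1]0010   read 1 → write 1, move ←, go to q0
q0 | ___[_]10010   read _ → write 0, move ←, go to q3
q3 | __[_]010010   read _ → write 0, move →, go to q2
q2 | __0[0]10010   read 0 → write 1, move →, go to q0
q0 | __01[1]0010   read 1 → write 1, move ←, go to q0
q0 | __0[1]10010   read 1 → write 1, move ←, go to q0
q0 | __[0]110010   read 0 → write 1, move ←, go to q1
q1 | _[_]1110010   read _ → write 1, move →, go to q2
q2 | _1[1]110010   read 1 → write 1, move ←, go to q2
q2 | _[1]1110010   read 1 → write 1, move ←, go to q2
q2 | [_]11110010
The non-blank tape span at halt is 11110010.

11110010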